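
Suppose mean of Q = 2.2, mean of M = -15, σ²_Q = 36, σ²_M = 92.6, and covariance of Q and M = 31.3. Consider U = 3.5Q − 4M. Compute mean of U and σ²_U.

mean of U = 3.5·mean of Q + (-4)·mean of M = 3.5·2.2 + (-4)·(-15) = 67.7.
σ²_U = a²·σ²_Q + b²·σ²_M + 2ab·covariance of Q and M with a = 3.5, b = -4.
= 3.5²·36 + (-4)²·92.6 + 2·3.5·(-4)·31.3
= 441 + 1481.6 + (-876.4) = 1046.2.

mean of U = 67.7, σ²_U = 1046.2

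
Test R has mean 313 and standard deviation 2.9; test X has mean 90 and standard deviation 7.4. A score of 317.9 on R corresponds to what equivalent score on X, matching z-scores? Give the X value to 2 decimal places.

z = (317.9 − 313)/2.9 ≈ 1.6897.
X = 90 + z·7.4 = 90 + (317.9 − 313)·7.4/2.9 ≈ 102.50.

X = 102.50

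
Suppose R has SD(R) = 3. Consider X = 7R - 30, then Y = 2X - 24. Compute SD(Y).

SD(Y) = 42

SD(X) = |7|·3 = 21.
SD(Y) = |2|·21 = 42.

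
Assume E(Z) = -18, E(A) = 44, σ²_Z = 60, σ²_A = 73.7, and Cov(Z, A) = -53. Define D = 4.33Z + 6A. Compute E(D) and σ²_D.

E(D) = 4.33·E(Z) + 6·E(A) = 4.33·(-18) + 6·44 = 186.06.
σ²_D = a²·σ²_Z + b²·σ²_A + 2ab·Cov(Z, A) with a = 4.33, b = 6.
= 4.33²·60 + 6²·73.7 + 2·4.33·6·(-53)
= 1124.934 + 2653.2 + (-2753.88) = 1024.254.

E(D) = 186.06, σ²_D = 1024.254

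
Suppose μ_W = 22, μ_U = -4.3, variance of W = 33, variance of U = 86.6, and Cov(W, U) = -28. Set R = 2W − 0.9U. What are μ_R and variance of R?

μ_R = 47.87, variance of R = 302.946

μ_R = 2·μ_W + (-0.9)·μ_U = 2·22 + (-0.9)·(-4.3) = 47.87.
variance of R = a²·variance of W + b²·variance of U + 2ab·Cov(W, U) with a = 2, b = -0.9.
= 2²·33 + (-0.9)²·86.6 + 2·2·(-0.9)·(-28)
= 132 + 70.146 + 100.8 = 302.946.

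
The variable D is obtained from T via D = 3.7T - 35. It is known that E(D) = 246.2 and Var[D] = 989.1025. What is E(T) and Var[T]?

From D = 3.7T - 35: E(D) = a·E(T) + b, so E(T) = (E(D) − b)/a = (246.2 − (-35))/3.7 = 76.
Var[D] = a²·Var[T], so Var[T] = 989.1025/3.7² = 72.25.

E(T) = 76, Var[T] = 72.25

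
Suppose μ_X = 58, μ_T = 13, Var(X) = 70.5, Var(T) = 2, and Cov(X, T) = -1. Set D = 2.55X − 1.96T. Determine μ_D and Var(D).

μ_D = 2.55·μ_X + (-1.96)·μ_T = 2.55·58 + (-1.96)·13 = 122.42.
Var(D) = a²·Var(X) + b²·Var(T) + 2ab·Cov(X, T) with a = 2.55, b = -1.96.
= 2.55²·70.5 + (-1.96)²·2 + 2·2.55·(-1.96)·(-1)
= 458.42625 + 7.6832 + 9.996 = 476.10545.

μ_D = 122.42, Var(D) = 476.10545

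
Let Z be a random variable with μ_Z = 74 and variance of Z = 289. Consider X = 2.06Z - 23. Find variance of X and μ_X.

X = 2.06Z - 23 is linear with a = 2.06, b = -23.
variance of X = a²·variance of Z = 2.06²·289 = 1226.4004 (the additive constant -23 does not affect variance).
μ_X = a·μ_Z + b = 2.06·74 + (-23) = 129.44.

variance of X = 1226.4004, μ_X = 129.44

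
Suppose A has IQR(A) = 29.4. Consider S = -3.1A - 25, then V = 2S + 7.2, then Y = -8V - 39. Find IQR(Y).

IQR(Y) = 1458.24

IQR(S) = |-3.1|·29.4 = 91.14.
IQR(V) = |2|·91.14 = 182.28.
IQR(Y) = |-8|·182.28 = 1458.24.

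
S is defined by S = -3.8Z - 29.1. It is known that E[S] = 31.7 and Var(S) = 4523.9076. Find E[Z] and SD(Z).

From S = -3.8Z - 29.1: E[S] = a·E[Z] + b, so E[Z] = (E[S] − b)/a = (31.7 − (-29.1))/(-3.8) = -16.
SD(S) = √4523.9076 = 67.26.
SD(S) = |a|·SD(Z), so SD(Z) = 67.26/|-3.8| = 17.7.

E[Z] = -16, SD(Z) = 17.7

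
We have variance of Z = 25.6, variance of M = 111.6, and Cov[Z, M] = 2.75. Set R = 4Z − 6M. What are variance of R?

variance of R = a²·variance of Z + b²·variance of M + 2ab·Cov[Z, M] with a = 4, b = -6.
= 4²·25.6 + (-6)²·111.6 + 2·4·(-6)·2.75
= 409.6 + 4017.6 + (-132) = 4295.2.

variance of R = 4295.2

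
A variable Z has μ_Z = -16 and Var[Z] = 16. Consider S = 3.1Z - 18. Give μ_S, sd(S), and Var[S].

S = 3.1Z - 18 is linear with a = 3.1, b = -18.
μ_S = a·μ_Z + b = 3.1·(-16) + (-18) = -67.6.
sd(Z) = √16 = 4.
sd(S) = |a|·sd(Z) = |3.1|·4 = 12.4.
Var[S] = a²·Var[Z] = 3.1²·16 = 153.76 (the additive constant -18 does not affect variance).

μ_S = -67.6, sd(S) = 12.4, Var[S] = 153.76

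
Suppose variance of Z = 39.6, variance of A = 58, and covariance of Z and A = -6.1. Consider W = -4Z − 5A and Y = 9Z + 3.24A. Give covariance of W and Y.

covariance of W and Y = -2011.644

By bilinearity, covariance of W and Y = ac·variance of Z + bd·variance of A + (ad+bc)·covariance of Z and A, with a=-4, b=-5, c=9, d=3.24.
ac·variance of Z = (-4)·9·39.6 = -1425.6
bd·variance of A = (-5)·3.24·58 = -939.6
(ad+bc)·covariance of Z and A = (-57.96)·(-6.1) = 353.556
covariance of W and Y = -1425.6 + (-939.6) + 353.556 = -2011.644.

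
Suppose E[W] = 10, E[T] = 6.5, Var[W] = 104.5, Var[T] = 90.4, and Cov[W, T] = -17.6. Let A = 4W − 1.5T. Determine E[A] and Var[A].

E[A] = 4·E[W] + (-1.5)·E[T] = 4·10 + (-1.5)·6.5 = 30.25.
Var[A] = a²·Var[W] + b²·Var[T] + 2ab·Cov[W, T] with a = 4, b = -1.5.
= 4²·104.5 + (-1.5)²·90.4 + 2·4·(-1.5)·(-17.6)
= 1672 + 203.4 + 211.2 = 2086.6.

E[A] = 30.25, Var[A] = 2086.6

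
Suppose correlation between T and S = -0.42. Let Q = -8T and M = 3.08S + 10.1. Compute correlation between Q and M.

Linear rescalings preserve |correlation|; the slopes -8 and 3.08 have opposite signs, so the correlation flips sign: correlation between Q and M = −correlation between T and S = 0.42.

correlation between Q and M = 0.42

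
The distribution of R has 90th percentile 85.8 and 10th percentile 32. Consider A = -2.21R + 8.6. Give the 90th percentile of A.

90th percentile of A = -62.12

Since a = -2.21 < 0 the transformation is decreasing, reversing order: the 90th percentile of A corresponds to the 10th percentile of R.
So P_{90}(A) = a·P_{10}(R) + b = (-2.21)·32 + 8.6 = -62.12.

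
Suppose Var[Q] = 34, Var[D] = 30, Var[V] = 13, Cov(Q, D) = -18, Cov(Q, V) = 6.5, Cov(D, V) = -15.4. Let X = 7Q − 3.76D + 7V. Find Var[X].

Var[X] = a²·Var[Q] + b²·Var[D] + c²·Var[V] + 2ab·Cov(Q, D) + 2ac·Cov(Q, V) + 2bc·Cov(D, V), with a = 7, b = -3.76, c = 7.
= 1666 + 424.128 + 637 + 947.52 + 637 + 810.656
= 5122.304.

Var[X] = 5122.304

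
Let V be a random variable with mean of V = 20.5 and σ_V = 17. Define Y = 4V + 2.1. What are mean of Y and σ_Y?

Y = 4V + 2.1 is linear with a = 4, b = 2.1.
mean of Y = a·mean of V + b = 4·20.5 + 2.1 = 84.1.
σ_Y = |a|·σ_V = |4|·17 = 68.

mean of Y = 84.1, σ_Y = 68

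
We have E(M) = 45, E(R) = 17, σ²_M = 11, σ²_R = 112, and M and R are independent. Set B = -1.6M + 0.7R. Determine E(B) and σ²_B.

E(B) = -60.1, σ²_B = 83.04

E(B) = (-1.6)·E(M) + 0.7·E(R) = (-1.6)·45 + 0.7·17 = -60.1.
σ²_B = a²·σ²_M + b²·σ²_R + 2ab·Cov(M, R) with a = -1.6, b = 0.7.
Independence gives Cov(M, R) = 0.
= (-1.6)²·11 + 0.7²·112 + 2·(-1.6)·0.7·0
= 28.16 + 54.88 + 0 = 83.04.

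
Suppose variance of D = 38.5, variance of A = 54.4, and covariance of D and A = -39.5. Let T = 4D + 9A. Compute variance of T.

variance of T = a²·variance of D + b²·variance of A + 2ab·covariance of D and A with a = 4, b = 9.
= 4²·38.5 + 9²·54.4 + 2·4·9·(-39.5)
= 616 + 4406.4 + (-2844) = 2178.4.

variance of T = 2178.4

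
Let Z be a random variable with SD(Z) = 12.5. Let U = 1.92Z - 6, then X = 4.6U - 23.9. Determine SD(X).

SD(X) = 110.4

SD(U) = |1.92|·12.5 = 24.
SD(X) = |4.6|·24 = 110.4.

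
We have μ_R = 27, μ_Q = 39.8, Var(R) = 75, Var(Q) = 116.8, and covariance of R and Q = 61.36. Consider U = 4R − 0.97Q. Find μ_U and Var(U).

μ_U = 69.394, Var(U) = 833.74352

μ_U = 4·μ_R + (-0.97)·μ_Q = 4·27 + (-0.97)·39.8 = 69.394.
Var(U) = a²·Var(R) + b²·Var(Q) + 2ab·covariance of R and Q with a = 4, b = -0.97.
= 4²·75 + (-0.97)²·116.8 + 2·4·(-0.97)·61.36
= 1200 + 109.89712 + (-476.1536) = 833.74352.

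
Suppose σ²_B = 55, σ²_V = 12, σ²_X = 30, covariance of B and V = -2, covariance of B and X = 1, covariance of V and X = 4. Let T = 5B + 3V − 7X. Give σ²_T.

σ²_T = a²·σ²_B + b²·σ²_V + c²·σ²_X + 2ab·covariance of B and V + 2ac·covariance of B and X + 2bc·covariance of V and X, with a = 5, b = 3, c = -7.
= 1375 + 108 + 1470 + (-60) + (-70) + (-168)
= 2655.

σ²_T = 2655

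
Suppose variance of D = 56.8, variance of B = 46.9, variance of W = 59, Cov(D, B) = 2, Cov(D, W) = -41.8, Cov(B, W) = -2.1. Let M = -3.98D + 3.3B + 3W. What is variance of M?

variance of M = 2845.54372

variance of M = a²·variance of D + b²·variance of B + c²·variance of W + 2ab·Cov(D, B) + 2ac·Cov(D, W) + 2bc·Cov(B, W), with a = -3.98, b = 3.3, c = 3.
= 899.73472 + 510.741 + 531 + (-52.536) + 998.184 + (-41.58)
= 2845.54372.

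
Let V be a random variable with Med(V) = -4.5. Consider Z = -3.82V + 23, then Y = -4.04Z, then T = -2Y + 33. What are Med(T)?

Med(T) = 357.7352

Med(Z) = (-3.82)·(-4.5) + 23 = 40.19.
Med(Y) = (-4.04)·40.19 = -162.3676.
Med(T) = (-2)·(-162.3676) + 33 = 357.7352.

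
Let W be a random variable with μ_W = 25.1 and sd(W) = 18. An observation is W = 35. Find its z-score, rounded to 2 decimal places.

z = (W − μ_W) / sd(W) = (35 − 25.1) / 18 = 0.55.

z = 0.55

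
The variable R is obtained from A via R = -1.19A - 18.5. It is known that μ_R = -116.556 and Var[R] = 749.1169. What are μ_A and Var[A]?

μ_A = 82.4, Var[A] = 529

From R = -1.19A - 18.5: μ_R = a·μ_A + b, so μ_A = (μ_R − b)/a = (-116.556 − (-18.5))/(-1.19) = 82.4.
Var[R] = a²·Var[A], so Var[A] = 749.1169/(-1.19)² = 529.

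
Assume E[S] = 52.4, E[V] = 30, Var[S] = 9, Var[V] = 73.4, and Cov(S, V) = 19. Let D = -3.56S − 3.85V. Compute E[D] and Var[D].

E[D] = -302.044, Var[D] = 1722.8619

E[D] = (-3.56)·E[S] + (-3.85)·E[V] = (-3.56)·52.4 + (-3.85)·30 = -302.044.
Var[D] = a²·Var[S] + b²·Var[V] + 2ab·Cov(S, V) with a = -3.56, b = -3.85.
= (-3.56)²·9 + (-3.85)²·73.4 + 2·(-3.56)·(-3.85)·19
= 114.0624 + 1087.9715 + 520.828 = 1722.8619.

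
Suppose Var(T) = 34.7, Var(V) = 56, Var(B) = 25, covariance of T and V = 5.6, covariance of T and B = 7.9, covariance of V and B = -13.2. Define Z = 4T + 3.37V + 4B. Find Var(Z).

Var(Z) = 1639.0904

Var(Z) = a²·Var(T) + b²·Var(V) + c²·Var(B) + 2ab·covariance of T and V + 2ac·covariance of T and B + 2bc·covariance of V and B, with a = 4, b = 3.37, c = 4.
= 555.2 + 635.9864 + 400 + 150.976 + 252.8 + (-355.872)
= 1639.0904.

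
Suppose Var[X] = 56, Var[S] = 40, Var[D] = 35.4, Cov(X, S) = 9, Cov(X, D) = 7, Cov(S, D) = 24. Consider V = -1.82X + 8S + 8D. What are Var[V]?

Var[V] = a²·Var[X] + b²·Var[S] + c²·Var[D] + 2ab·Cov(X, S) + 2ac·Cov(X, D) + 2bc·Cov(S, D), with a = -1.82, b = 8, c = 8.
= 185.4944 + 2560 + 2265.6 + (-262.08) + (-203.84) + 3072
= 7617.1744.

Var[V] = 7617.1744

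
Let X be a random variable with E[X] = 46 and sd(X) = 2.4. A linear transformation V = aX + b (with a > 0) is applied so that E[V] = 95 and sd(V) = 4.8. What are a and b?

sd(V) = a·sd(X) (a > 0), so a = 4.8/2.4 = 2.
E[V] = a·E[X] + b, so b = 95 − 2·46 = 3.

a = 2, b = 3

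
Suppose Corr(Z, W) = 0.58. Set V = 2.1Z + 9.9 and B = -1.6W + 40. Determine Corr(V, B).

Corr(V, B) = -0.58

Linear rescalings preserve |correlation|; the slopes 2.1 and -1.6 have opposite signs, so the correlation flips sign: Corr(V, B) = −Corr(Z, W) = -0.58.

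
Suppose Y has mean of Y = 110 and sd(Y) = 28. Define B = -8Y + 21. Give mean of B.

mean of B = -859

B = -8Y + 21 is linear with a = -8, b = 21.
mean of B = a·mean of Y + b = (-8)·110 + 21 = -859.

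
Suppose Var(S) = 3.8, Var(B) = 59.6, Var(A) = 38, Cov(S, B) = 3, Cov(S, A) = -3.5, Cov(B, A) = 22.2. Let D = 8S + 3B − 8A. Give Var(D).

Var(D) = 2738

Var(D) = a²·Var(S) + b²·Var(B) + c²·Var(A) + 2ab·Cov(S, B) + 2ac·Cov(S, A) + 2bc·Cov(B, A), with a = 8, b = 3, c = -8.
= 243.2 + 536.4 + 2432 + 144 + 448 + (-1065.6)
= 2738.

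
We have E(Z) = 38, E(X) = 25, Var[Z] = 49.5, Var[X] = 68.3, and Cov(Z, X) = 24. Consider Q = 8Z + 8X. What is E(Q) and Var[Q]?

E(Q) = 504, Var[Q] = 10611.2

E(Q) = 8·E(Z) + 8·E(X) = 8·38 + 8·25 = 504.
Var[Q] = a²·Var[Z] + b²·Var[X] + 2ab·Cov(Z, X) with a = 8, b = 8.
= 8²·49.5 + 8²·68.3 + 2·8·8·24
= 3168 + 4371.2 + 3072 = 10611.2.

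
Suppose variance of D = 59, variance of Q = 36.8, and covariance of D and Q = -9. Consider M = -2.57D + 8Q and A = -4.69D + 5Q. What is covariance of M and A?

By bilinearity, covariance of M and A = ac·variance of D + bd·variance of Q + (ad+bc)·covariance of D and Q, with a=-2.57, b=8, c=-4.69, d=5.
ac·variance of D = (-2.57)·(-4.69)·59 = 711.1447
bd·variance of Q = 8·5·36.8 = 1472
(ad+bc)·covariance of D and Q = (-50.37)·(-9) = 453.33
covariance of M and A = 711.1447 + 1472 + 453.33 = 2636.4747.

covariance of M and A = 2636.4747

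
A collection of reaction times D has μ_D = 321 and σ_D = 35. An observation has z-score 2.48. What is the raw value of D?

D = 407.8

D = μ_D + z·σ_D = 321 + 2.48·35 = 407.8.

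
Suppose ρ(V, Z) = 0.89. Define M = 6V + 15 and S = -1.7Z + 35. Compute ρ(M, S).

ρ(M, S) = -0.89

Linear rescalings preserve |correlation|; the slopes 6 and -1.7 have opposite signs, so the correlation flips sign: ρ(M, S) = −ρ(V, Z) = -0.89.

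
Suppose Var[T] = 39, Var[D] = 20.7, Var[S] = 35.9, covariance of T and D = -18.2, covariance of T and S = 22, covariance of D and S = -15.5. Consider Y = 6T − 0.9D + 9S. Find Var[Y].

Var[Y] = 7152.327

Var[Y] = a²·Var[T] + b²·Var[D] + c²·Var[S] + 2ab·covariance of T and D + 2ac·covariance of T and S + 2bc·covariance of D and S, with a = 6, b = -0.9, c = 9.
= 1404 + 16.767 + 2907.9 + 196.56 + 2376 + 251.1
= 7152.327.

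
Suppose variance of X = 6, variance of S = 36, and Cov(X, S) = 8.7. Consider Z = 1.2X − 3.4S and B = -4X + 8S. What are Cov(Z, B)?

By bilinearity, Cov(Z, B) = ac·variance of X + bd·variance of S + (ad+bc)·Cov(X, S), with a=1.2, b=-3.4, c=-4, d=8.
ac·variance of X = 1.2·(-4)·6 = -28.8
bd·variance of S = (-3.4)·8·36 = -979.2
(ad+bc)·Cov(X, S) = (23.2)·8.7 = 201.84
Cov(Z, B) = -28.8 + (-979.2) + 201.84 = -806.16.

Cov(Z, B) = -806.16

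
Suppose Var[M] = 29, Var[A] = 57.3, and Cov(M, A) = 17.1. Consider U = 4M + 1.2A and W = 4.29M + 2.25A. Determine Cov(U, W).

Cov(U, W) = 894.2808

By bilinearity, Cov(U, W) = ac·Var[M] + bd·Var[A] + (ad+bc)·Cov(M, A), with a=4, b=1.2, c=4.29, d=2.25.
ac·Var[M] = 4·4.29·29 = 497.64
bd·Var[A] = 1.2·2.25·57.3 = 154.71
(ad+bc)·Cov(M, A) = (14.148)·17.1 = 241.9308
Cov(U, W) = 497.64 + 154.71 + 241.9308 = 894.2808.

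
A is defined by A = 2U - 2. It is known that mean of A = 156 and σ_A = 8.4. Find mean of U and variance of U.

mean of U = 79, variance of U = 17.64

From A = 2U - 2: mean of A = a·mean of U + b, so mean of U = (mean of A − b)/a = (156 − (-2))/2 = 79.
variance of A = 8.4² = 70.56.
variance of A = a²·variance of U, so variance of U = 70.56/2² = 17.64.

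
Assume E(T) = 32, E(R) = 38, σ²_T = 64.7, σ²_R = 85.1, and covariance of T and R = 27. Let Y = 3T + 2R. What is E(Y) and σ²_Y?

E(Y) = 172, σ²_Y = 1246.7

E(Y) = 3·E(T) + 2·E(R) = 3·32 + 2·38 = 172.
σ²_Y = a²·σ²_T + b²·σ²_R + 2ab·covariance of T and R with a = 3, b = 2.
= 3²·64.7 + 2²·85.1 + 2·3·2·27
= 582.3 + 340.4 + 324 = 1246.7.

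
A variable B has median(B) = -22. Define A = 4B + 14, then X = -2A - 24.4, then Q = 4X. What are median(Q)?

median(Q) = 494.4

median(A) = 4·(-22) + 14 = -74.
median(X) = (-2)·(-74) + (-24.4) = 123.6.
median(Q) = 4·123.6 = 494.4.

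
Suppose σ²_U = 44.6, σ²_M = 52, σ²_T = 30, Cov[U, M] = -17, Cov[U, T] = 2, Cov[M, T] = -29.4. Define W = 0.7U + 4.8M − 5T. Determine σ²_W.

σ²_W = 3252.894

σ²_W = a²·σ²_U + b²·σ²_M + c²·σ²_T + 2ab·Cov[U, M] + 2ac·Cov[U, T] + 2bc·Cov[M, T], with a = 0.7, b = 4.8, c = -5.
= 21.854 + 1198.08 + 750 + (-114.24) + (-14) + 1411.2
= 3252.894.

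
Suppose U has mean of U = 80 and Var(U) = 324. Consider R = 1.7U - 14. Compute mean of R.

R = 1.7U - 14 is linear with a = 1.7, b = -14.
mean of R = a·mean of U + b = 1.7·80 + (-14) = 122.

mean of R = 122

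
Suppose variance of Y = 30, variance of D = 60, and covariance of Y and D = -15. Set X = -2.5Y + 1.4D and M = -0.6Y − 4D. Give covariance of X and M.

covariance of X and M = -428.4

By bilinearity, covariance of X and M = ac·variance of Y + bd·variance of D + (ad+bc)·covariance of Y and D, with a=-2.5, b=1.4, c=-0.6, d=-4.
ac·variance of Y = (-2.5)·(-0.6)·30 = 45
bd·variance of D = 1.4·(-4)·60 = -336
(ad+bc)·covariance of Y and D = (9.16)·(-15) = -137.4
covariance of X and M = 45 + (-336) + (-137.4) = -428.4.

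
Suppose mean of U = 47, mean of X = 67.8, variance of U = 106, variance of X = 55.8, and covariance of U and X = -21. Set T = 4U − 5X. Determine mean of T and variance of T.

mean of T = 4·mean of U + (-5)·mean of X = 4·47 + (-5)·67.8 = -151.
variance of T = a²·variance of U + b²·variance of X + 2ab·covariance of U and X with a = 4, b = -5.
= 4²·106 + (-5)²·55.8 + 2·4·(-5)·(-21)
= 1696 + 1395 + 840 = 3931.

mean of T = -151, variance of T = 3931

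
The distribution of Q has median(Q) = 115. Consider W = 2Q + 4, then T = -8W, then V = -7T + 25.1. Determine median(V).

median(V) = 13129.1

median(W) = 2·115 + 4 = 234.
median(T) = (-8)·234 = -1872.
median(V) = (-7)·(-1872) + 25.1 = 13129.1.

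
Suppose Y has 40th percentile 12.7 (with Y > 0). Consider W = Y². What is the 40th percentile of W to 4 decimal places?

Y² is increasing, so P_{40}(W) = g(P_{40}(Y)) = 161.29.

40th percentile of W = 161.29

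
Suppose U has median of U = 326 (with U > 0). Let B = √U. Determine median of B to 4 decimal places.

median of B = 18.0555

√U is monotone on this domain, so median of B = √(326) ≈ 18.0555.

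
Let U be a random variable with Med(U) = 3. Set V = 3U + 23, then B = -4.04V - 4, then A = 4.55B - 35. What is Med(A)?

Med(V) = 3·3 + 23 = 32.
Med(B) = (-4.04)·32 + (-4) = -133.28.
Med(A) = 4.55·(-133.28) + (-35) = -641.424.

Med(A) = -641.424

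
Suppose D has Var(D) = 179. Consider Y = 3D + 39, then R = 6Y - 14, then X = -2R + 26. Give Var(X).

Var(Y) = 3²·179 = 1611.
Var(R) = 6²·1611 = 57996.
Var(X) = (-2)²·57996 = 231984.

Var(X) = 231984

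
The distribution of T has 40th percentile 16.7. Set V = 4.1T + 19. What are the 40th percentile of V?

40th percentile of V = 87.47

Since a = 4.1 > 0 the transformation is increasing, so the 40th percentile of V = a·(P_{40} of T) + b = 4.1·16.7 + 19 = 87.47.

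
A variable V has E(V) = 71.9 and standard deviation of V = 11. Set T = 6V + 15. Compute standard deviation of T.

standard deviation of T = 66

T = 6V + 15 is linear with a = 6, b = 15.
standard deviation of T = |a|·standard deviation of V = |6|·11 = 66.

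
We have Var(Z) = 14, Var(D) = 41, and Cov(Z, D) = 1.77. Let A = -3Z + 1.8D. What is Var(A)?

Var(A) = 239.724

Var(A) = a²·Var(Z) + b²·Var(D) + 2ab·Cov(Z, D) with a = -3, b = 1.8.
= (-3)²·14 + 1.8²·41 + 2·(-3)·1.8·1.77
= 126 + 132.84 + (-19.116) = 239.724.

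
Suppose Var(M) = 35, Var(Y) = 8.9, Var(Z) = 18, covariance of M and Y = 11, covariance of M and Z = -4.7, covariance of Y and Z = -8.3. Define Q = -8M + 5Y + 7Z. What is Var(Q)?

Var(Q) = a²·Var(M) + b²·Var(Y) + c²·Var(Z) + 2ab·covariance of M and Y + 2ac·covariance of M and Z + 2bc·covariance of Y and Z, with a = -8, b = 5, c = 7.
= 2240 + 222.5 + 882 + (-880) + 526.4 + (-581)
= 2409.9.

Var(Q) = 2409.9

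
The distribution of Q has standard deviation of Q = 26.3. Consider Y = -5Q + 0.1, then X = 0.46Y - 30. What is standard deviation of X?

standard deviation of X = 60.49

standard deviation of Y = |-5|·26.3 = 131.5.
standard deviation of X = |0.46|·131.5 = 60.49.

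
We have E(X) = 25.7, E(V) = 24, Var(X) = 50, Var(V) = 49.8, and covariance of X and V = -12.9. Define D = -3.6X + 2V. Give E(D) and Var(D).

E(D) = -44.52, Var(D) = 1032.96

E(D) = (-3.6)·E(X) + 2·E(V) = (-3.6)·25.7 + 2·24 = -44.52.
Var(D) = a²·Var(X) + b²·Var(V) + 2ab·covariance of X and V with a = -3.6, b = 2.
= (-3.6)²·50 + 2²·49.8 + 2·(-3.6)·2·(-12.9)
= 648 + 199.2 + 185.76 = 1032.96.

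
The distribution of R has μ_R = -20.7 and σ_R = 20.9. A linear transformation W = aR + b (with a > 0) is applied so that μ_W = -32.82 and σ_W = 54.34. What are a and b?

σ_W = a·σ_R (a > 0), so a = 54.34/20.9 = 2.6.
μ_W = a·μ_R + b, so b = -32.82 − 2.6·(-20.7) = 21.

a = 2.6, b = 21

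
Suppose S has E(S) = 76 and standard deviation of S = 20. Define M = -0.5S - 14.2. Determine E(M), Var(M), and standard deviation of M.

E(M) = -52.2, Var(M) = 100, standard deviation of M = 10

M = -0.5S - 14.2 is linear with a = -0.5, b = -14.2.
E(M) = a·E(S) + b = (-0.5)·76 + (-14.2) = -52.2.
Var(S) = 20² = 400.
Var(M) = a²·Var(S) = (-0.5)²·400 = 100 (the additive constant -14.2 does not affect variance).
standard deviation of M = |a|·standard deviation of S = |-0.5|·20 = 10.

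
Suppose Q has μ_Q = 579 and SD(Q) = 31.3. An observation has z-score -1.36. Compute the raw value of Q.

Q = μ_Q + z·SD(Q) = 579 + (-1.36)·31.3 = 536.432.

Q = 536.432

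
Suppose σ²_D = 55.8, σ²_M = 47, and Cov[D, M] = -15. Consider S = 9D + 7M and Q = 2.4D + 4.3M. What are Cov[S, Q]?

Cov[S, Q] = 1787.48

By bilinearity, Cov[S, Q] = ac·σ²_D + bd·σ²_M + (ad+bc)·Cov[D, M], with a=9, b=7, c=2.4, d=4.3.
ac·σ²_D = 9·2.4·55.8 = 1205.28
bd·σ²_M = 7·4.3·47 = 1414.7
(ad+bc)·Cov[D, M] = (55.5)·(-15) = -832.5
Cov[S, Q] = 1205.28 + 1414.7 + (-832.5) = 1787.48.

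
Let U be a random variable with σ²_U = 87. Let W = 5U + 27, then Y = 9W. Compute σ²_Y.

σ²_Y = 176175

σ²_W = 5²·87 = 2175.
σ²_Y = 9²·2175 = 176175.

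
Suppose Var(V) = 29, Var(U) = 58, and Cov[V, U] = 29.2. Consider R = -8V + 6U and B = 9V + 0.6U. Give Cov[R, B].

By bilinearity, Cov[R, B] = ac·Var(V) + bd·Var(U) + (ad+bc)·Cov[V, U], with a=-8, b=6, c=9, d=0.6.
ac·Var(V) = (-8)·9·29 = -2088
bd·Var(U) = 6·0.6·58 = 208.8
(ad+bc)·Cov[V, U] = (49.2)·29.2 = 1436.64
Cov[R, B] = -2088 + 208.8 + 1436.64 = -442.56.

Cov[R, B] = -442.56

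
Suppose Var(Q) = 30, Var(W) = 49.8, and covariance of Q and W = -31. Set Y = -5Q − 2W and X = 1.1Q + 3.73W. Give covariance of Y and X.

covariance of Y and X = 109.842

By bilinearity, covariance of Y and X = ac·Var(Q) + bd·Var(W) + (ad+bc)·covariance of Q and W, with a=-5, b=-2, c=1.1, d=3.73.
ac·Var(Q) = (-5)·1.1·30 = -165
bd·Var(W) = (-2)·3.73·49.8 = -371.508
(ad+bc)·covariance of Q and W = (-20.85)·(-31) = 646.35
covariance of Y and X = -165 + (-371.508) + 646.35 = 109.842.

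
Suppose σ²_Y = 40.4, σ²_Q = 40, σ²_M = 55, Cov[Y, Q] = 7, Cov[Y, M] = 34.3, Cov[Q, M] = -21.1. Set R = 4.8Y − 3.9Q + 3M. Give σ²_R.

σ²_R = 3253.716

σ²_R = a²·σ²_Y + b²·σ²_Q + c²·σ²_M + 2ab·Cov[Y, Q] + 2ac·Cov[Y, M] + 2bc·Cov[Q, M], with a = 4.8, b = -3.9, c = 3.
= 930.816 + 608.4 + 495 + (-262.08) + 987.84 + 493.74
= 3253.716.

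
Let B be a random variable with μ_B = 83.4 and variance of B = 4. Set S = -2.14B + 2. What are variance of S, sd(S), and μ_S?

variance of S = 18.3184, sd(S) = 4.28, μ_S = -176.476

S = -2.14B + 2 is linear with a = -2.14, b = 2.
variance of S = a²·variance of B = (-2.14)²·4 = 18.3184 (the additive constant 2 does not affect variance).
sd(B) = √4 = 2.
sd(S) = |a|·sd(B) = |-2.14|·2 = 4.28.
μ_S = a·μ_B + b = (-2.14)·83.4 + 2 = -176.476.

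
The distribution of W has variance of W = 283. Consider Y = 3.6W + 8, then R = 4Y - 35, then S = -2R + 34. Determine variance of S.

variance of Y = 3.6²·283 = 3667.68.
variance of R = 4²·3667.68 = 58682.88.
variance of S = (-2)²·58682.88 = 234731.52.

variance of S = 234731.52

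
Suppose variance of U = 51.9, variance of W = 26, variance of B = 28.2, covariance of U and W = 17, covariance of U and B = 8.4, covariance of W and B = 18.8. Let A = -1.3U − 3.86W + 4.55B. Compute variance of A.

variance of A = a²·variance of U + b²·variance of W + c²·variance of B + 2ab·covariance of U and W + 2ac·covariance of U and B + 2bc·covariance of W and B, with a = -1.3, b = -3.86, c = 4.55.
= 87.711 + 387.3896 + 583.8105 + 170.612 + (-99.372) + (-660.3688)
= 469.7823.

variance of A = 469.7823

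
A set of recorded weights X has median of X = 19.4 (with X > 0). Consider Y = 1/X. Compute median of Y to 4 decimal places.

median of Y = 0.0515

1/X is monotone on this domain, so median of Y = 1/(19.4) ≈ 0.0515.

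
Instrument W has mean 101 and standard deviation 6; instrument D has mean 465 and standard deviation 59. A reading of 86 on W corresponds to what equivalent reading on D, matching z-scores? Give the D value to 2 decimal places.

z = (86 − 101)/6 = -2.5.
D = 465 + z·59 = 465 + (86 − 101)·59/6 = 317.50.

D = 317.50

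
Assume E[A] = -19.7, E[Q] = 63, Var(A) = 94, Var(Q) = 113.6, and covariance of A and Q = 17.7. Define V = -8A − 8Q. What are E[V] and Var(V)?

E[V] = -346.4, Var(V) = 15552

E[V] = (-8)·E[A] + (-8)·E[Q] = (-8)·(-19.7) + (-8)·63 = -346.4.
Var(V) = a²·Var(A) + b²·Var(Q) + 2ab·covariance of A and Q with a = -8, b = -8.
= (-8)²·94 + (-8)²·113.6 + 2·(-8)·(-8)·17.7
= 6016 + 7270.4 + 2265.6 = 15552.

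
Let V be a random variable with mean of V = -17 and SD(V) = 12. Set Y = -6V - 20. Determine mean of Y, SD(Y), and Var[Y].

Y = -6V - 20 is linear with a = -6, b = -20.
mean of Y = a·mean of V + b = (-6)·(-17) + (-20) = 82.
SD(Y) = |a|·SD(V) = |-6|·12 = 72.
Var[V] = 12² = 144.
Var[Y] = a²·Var[V] = (-6)²·144 = 5184 (the additive constant -20 does not affect variance).

mean of Y = 82, SD(Y) = 72, Var[Y] = 5184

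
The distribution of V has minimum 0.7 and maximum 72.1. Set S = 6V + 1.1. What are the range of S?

Range of V = 72.1 − 0.7 = 71.4.
Range(S) = |a|·Range(V) = |6|·71.4 = 428.4.

Range(S) = 428.4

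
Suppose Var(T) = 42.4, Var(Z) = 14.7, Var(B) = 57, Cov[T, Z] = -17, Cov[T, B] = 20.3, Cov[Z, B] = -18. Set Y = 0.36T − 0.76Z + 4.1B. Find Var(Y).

Var(Y) = a²·Var(T) + b²·Var(Z) + c²·Var(B) + 2ab·Cov[T, Z] + 2ac·Cov[T, B] + 2bc·Cov[Z, B], with a = 0.36, b = -0.76, c = 4.1.
= 5.49504 + 8.49072 + 958.17 + 9.3024 + 59.9256 + 112.176
= 1153.55976.

Var(Y) = 1153.55976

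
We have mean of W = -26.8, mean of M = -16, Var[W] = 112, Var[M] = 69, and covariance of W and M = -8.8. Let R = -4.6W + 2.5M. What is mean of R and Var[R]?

mean of R = 83.28, Var[R] = 3003.57

mean of R = (-4.6)·mean of W + 2.5·mean of M = (-4.6)·(-26.8) + 2.5·(-16) = 83.28.
Var[R] = a²·Var[W] + b²·Var[M] + 2ab·covariance of W and M with a = -4.6, b = 2.5.
= (-4.6)²·112 + 2.5²·69 + 2·(-4.6)·2.5·(-8.8)
= 2369.92 + 431.25 + 202.4 = 3003.57.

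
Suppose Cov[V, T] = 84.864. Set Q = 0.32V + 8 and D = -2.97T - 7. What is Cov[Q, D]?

Cov[Q, D] = -80.6547456

Cov[Q, D] = a·c·Cov[V, T] = 0.32·(-2.97)·84.864 = -80.6547456. Additive constants drop out.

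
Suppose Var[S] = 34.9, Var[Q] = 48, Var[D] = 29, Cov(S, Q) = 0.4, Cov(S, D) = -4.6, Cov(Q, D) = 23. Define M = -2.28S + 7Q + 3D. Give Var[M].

Var[M] = 3810.58416

Var[M] = a²·Var[S] + b²·Var[Q] + c²·Var[D] + 2ab·Cov(S, Q) + 2ac·Cov(S, D) + 2bc·Cov(Q, D), with a = -2.28, b = 7, c = 3.
= 181.42416 + 2352 + 261 + (-12.768) + 62.928 + 966
= 3810.58416.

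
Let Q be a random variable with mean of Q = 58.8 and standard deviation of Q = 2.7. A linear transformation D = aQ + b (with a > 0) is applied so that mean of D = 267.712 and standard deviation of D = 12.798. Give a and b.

standard deviation of D = a·standard deviation of Q (a > 0), so a = 12.798/2.7 = 4.74.
mean of D = a·mean of Q + b, so b = 267.712 − 4.74·58.8 = -11.

a = 4.74, b = -11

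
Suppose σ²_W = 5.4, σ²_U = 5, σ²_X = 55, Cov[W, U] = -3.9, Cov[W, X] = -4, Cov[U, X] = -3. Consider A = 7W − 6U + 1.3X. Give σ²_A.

σ²_A = a²·σ²_W + b²·σ²_U + c²·σ²_X + 2ab·Cov[W, U] + 2ac·Cov[W, X] + 2bc·Cov[U, X], with a = 7, b = -6, c = 1.3.
= 264.6 + 180 + 92.95 + 327.6 + (-72.8) + 46.8
= 839.15.

σ²_A = 839.15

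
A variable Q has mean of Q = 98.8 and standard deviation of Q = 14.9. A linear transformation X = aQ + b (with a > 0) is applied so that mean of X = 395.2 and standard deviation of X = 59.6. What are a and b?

standard deviation of X = a·standard deviation of Q (a > 0), so a = 59.6/14.9 = 4.
mean of X = a·mean of Q + b, so b = 395.2 − 4·98.8 = 0.

a = 4, b = 0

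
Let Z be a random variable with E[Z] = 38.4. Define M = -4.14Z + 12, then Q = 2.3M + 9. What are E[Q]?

E[M] = (-4.14)·38.4 + 12 = -146.976.
E[Q] = 2.3·(-146.976) + 9 = -329.0448.

E[Q] = -329.0448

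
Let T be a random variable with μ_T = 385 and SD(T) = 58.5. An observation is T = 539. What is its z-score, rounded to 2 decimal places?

z = (T − μ_T) / SD(T) = (539 − 385) / 58.5 ≈ 2.63.

z = 2.63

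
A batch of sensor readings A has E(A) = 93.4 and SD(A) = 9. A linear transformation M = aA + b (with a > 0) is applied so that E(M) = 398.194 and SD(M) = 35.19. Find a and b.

SD(M) = a·SD(A) (a > 0), so a = 35.19/9 = 3.91.
E(M) = a·E(A) + b, so b = 398.194 − 3.91·93.4 = 33.

a = 3.91, b = 33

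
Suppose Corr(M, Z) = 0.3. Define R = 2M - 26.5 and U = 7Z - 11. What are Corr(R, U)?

Corr(R, U) = 0.3

Linear rescalings preserve correlation up to sign; here the slopes 2 and 7 have the same sign, so Corr(R, U) = Corr(M, Z) = 0.3.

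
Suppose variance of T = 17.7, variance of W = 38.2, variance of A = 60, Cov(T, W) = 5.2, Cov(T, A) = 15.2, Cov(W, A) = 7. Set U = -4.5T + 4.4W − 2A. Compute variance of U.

variance of U = 1282.457

variance of U = a²·variance of T + b²·variance of W + c²·variance of A + 2ab·Cov(T, W) + 2ac·Cov(T, A) + 2bc·Cov(W, A), with a = -4.5, b = 4.4, c = -2.
= 358.425 + 739.552 + 240 + (-205.92) + 273.6 + (-123.2)
= 1282.457.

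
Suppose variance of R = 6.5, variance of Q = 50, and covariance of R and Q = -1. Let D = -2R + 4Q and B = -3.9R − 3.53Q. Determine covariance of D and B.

covariance of D and B = -646.76

By bilinearity, covariance of D and B = ac·variance of R + bd·variance of Q + (ad+bc)·covariance of R and Q, with a=-2, b=4, c=-3.9, d=-3.53.
ac·variance of R = (-2)·(-3.9)·6.5 = 50.7
bd·variance of Q = 4·(-3.53)·50 = -706
(ad+bc)·covariance of R and Q = (-8.54)·(-1) = 8.54
covariance of D and B = 50.7 + (-706) + 8.54 = -646.76.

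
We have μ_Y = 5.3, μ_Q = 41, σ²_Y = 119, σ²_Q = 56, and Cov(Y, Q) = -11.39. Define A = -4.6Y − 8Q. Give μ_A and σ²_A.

μ_A = -352.38, σ²_A = 5263.736

μ_A = (-4.6)·μ_Y + (-8)·μ_Q = (-4.6)·5.3 + (-8)·41 = -352.38.
σ²_A = a²·σ²_Y + b²·σ²_Q + 2ab·Cov(Y, Q) with a = -4.6, b = -8.
= (-4.6)²·119 + (-8)²·56 + 2·(-4.6)·(-8)·(-11.39)
= 2518.04 + 3584 + (-838.304) = 5263.736.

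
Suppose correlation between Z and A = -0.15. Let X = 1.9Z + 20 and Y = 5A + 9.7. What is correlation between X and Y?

correlation between X and Y = -0.15

Linear rescalings preserve correlation up to sign; here the slopes 1.9 and 5 have the same sign, so correlation between X and Y = correlation between Z and A = -0.15.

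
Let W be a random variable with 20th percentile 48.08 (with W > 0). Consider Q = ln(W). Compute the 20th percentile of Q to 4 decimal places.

ln(W) is increasing, so P_{20}(Q) = g(P_{20}(W)) ≈ 3.8729.

20th percentile of Q = 3.8729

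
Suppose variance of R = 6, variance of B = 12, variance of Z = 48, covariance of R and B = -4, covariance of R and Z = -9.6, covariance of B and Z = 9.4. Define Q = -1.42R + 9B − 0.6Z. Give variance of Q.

variance of Q = a²·variance of R + b²·variance of B + c²·variance of Z + 2ab·covariance of R and B + 2ac·covariance of R and Z + 2bc·covariance of B and Z, with a = -1.42, b = 9, c = -0.6.
= 12.0984 + 972 + 17.28 + 102.24 + (-16.3584) + (-101.52)
= 985.74.

variance of Q = 985.74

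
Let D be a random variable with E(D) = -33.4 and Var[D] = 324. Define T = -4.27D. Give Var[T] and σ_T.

T = -4.27D is linear with a = -4.27, b = 0.
Var[T] = a²·Var[D] = (-4.27)²·324 = 5907.4596.
σ_D = √324 = 18.
σ_T = |a|·σ_D = |-4.27|·18 = 76.86.

Var[T] = 5907.4596, σ_T = 76.86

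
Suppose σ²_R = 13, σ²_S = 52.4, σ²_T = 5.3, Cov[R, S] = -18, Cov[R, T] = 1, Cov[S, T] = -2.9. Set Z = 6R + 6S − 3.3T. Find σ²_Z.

σ²_Z = a²·σ²_R + b²·σ²_S + c²·σ²_T + 2ab·Cov[R, S] + 2ac·Cov[R, T] + 2bc·Cov[S, T], with a = 6, b = 6, c = -3.3.
= 468 + 1886.4 + 57.717 + (-1296) + (-39.6) + 114.84
= 1191.357.

σ²_Z = 1191.357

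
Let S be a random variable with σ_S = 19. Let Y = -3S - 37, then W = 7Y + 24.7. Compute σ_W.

σ_W = 399

σ_Y = |-3|·19 = 57.
σ_W = |7|·57 = 399.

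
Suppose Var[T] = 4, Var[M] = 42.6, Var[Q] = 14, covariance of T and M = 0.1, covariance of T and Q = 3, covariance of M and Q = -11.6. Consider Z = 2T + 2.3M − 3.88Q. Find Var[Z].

Var[Z] = a²·Var[T] + b²·Var[M] + c²·Var[Q] + 2ab·covariance of T and M + 2ac·covariance of T and Q + 2bc·covariance of M and Q, with a = 2, b = 2.3, c = -3.88.
= 16 + 225.354 + 210.7616 + 0.92 + (-46.56) + 207.0368
= 613.5124.

Var[Z] = 613.5124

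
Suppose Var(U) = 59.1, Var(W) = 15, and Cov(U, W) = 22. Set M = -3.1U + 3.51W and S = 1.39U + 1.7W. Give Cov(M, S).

Cov(M, S) = -173.7611

By bilinearity, Cov(M, S) = ac·Var(U) + bd·Var(W) + (ad+bc)·Cov(U, W), with a=-3.1, b=3.51, c=1.39, d=1.7.
ac·Var(U) = (-3.1)·1.39·59.1 = -254.6619
bd·Var(W) = 3.51·1.7·15 = 89.505
(ad+bc)·Cov(U, W) = (-0.3911)·22 = -8.6042
Cov(M, S) = -254.6619 + 89.505 + (-8.6042) = -173.7611.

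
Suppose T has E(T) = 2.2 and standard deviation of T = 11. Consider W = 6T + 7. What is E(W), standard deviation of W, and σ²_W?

W = 6T + 7 is linear with a = 6, b = 7.
E(W) = a·E(T) + b = 6·2.2 + 7 = 20.2.
standard deviation of W = |a|·standard deviation of T = |6|·11 = 66.
σ²_T = 11² = 121.
σ²_W = a²·σ²_T = 6²·121 = 4356 (the additive constant 7 does not affect variance).

E(W) = 20.2, standard deviation of W = 66, σ²_W = 4356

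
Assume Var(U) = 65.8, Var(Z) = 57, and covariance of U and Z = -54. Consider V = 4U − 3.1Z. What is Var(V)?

Var(V) = a²·Var(U) + b²·Var(Z) + 2ab·covariance of U and Z with a = 4, b = -3.1.
= 4²·65.8 + (-3.1)²·57 + 2·4·(-3.1)·(-54)
= 1052.8 + 547.77 + 1339.2 = 2939.77.

Var(V) = 2939.77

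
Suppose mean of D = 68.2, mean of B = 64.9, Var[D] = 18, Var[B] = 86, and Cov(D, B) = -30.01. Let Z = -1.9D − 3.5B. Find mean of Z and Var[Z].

mean of Z = (-1.9)·mean of D + (-3.5)·mean of B = (-1.9)·68.2 + (-3.5)·64.9 = -356.73.
Var[Z] = a²·Var[D] + b²·Var[B] + 2ab·Cov(D, B) with a = -1.9, b = -3.5.
= (-1.9)²·18 + (-3.5)²·86 + 2·(-1.9)·(-3.5)·(-30.01)
= 64.98 + 1053.5 + (-399.133) = 719.347.

mean of Z = -356.73, Var[Z] = 719.347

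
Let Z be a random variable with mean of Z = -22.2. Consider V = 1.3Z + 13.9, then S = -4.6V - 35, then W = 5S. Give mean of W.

mean of W = 169.08

mean of V = 1.3·(-22.2) + 13.9 = -14.96.
mean of S = (-4.6)·(-14.96) + (-35) = 33.816.
mean of W = 5·33.816 = 169.08.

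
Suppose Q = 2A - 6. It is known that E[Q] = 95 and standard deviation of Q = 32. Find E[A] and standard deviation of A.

E[A] = 50.5, standard deviation of A = 16

From Q = 2A - 6: E[Q] = a·E[A] + b, so E[A] = (E[Q] − b)/a = (95 − (-6))/2 = 50.5.
standard deviation of Q = |a|·standard deviation of A, so standard deviation of A = 32/|2| = 16.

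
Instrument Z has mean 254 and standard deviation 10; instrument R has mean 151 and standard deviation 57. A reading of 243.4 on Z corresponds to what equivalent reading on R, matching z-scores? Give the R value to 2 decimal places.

R = 90.58

z = (243.4 − 254)/10 = -1.06.
R = 151 + z·57 = 151 + (243.4 − 254)·57/10 = 90.58.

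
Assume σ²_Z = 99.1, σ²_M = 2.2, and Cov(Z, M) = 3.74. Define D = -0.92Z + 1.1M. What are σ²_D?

σ²_D = 78.97048

σ²_D = a²·σ²_Z + b²·σ²_M + 2ab·Cov(Z, M) with a = -0.92, b = 1.1.
= (-0.92)²·99.1 + 1.1²·2.2 + 2·(-0.92)·1.1·3.74
= 83.87824 + 2.662 + (-7.56976) = 78.97048.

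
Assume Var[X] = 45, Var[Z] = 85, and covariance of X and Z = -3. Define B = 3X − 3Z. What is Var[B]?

Var[B] = 1224

Var[B] = a²·Var[X] + b²·Var[Z] + 2ab·covariance of X and Z with a = 3, b = -3.
= 3²·45 + (-3)²·85 + 2·3·(-3)·(-3)
= 405 + 765 + 54 = 1224.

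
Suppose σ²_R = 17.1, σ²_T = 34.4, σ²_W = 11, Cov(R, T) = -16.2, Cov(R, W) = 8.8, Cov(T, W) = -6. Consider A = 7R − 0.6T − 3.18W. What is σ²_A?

σ²_A = 682.9284

σ²_A = a²·σ²_R + b²·σ²_T + c²·σ²_W + 2ab·Cov(R, T) + 2ac·Cov(R, W) + 2bc·Cov(T, W), with a = 7, b = -0.6, c = -3.18.
= 837.9 + 12.384 + 111.2364 + 136.08 + (-391.776) + (-22.896)
= 682.9284.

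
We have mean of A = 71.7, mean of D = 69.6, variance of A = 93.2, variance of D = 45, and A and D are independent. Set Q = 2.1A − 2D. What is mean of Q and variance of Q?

mean of Q = 11.37, variance of Q = 591.012

mean of Q = 2.1·mean of A + (-2)·mean of D = 2.1·71.7 + (-2)·69.6 = 11.37.
variance of Q = a²·variance of A + b²·variance of D + 2ab·Cov(A, D) with a = 2.1, b = -2.
Independence gives Cov(A, D) = 0.
= 2.1²·93.2 + (-2)²·45 + 2·2.1·(-2)·0
= 411.012 + 180 + 0 = 591.012.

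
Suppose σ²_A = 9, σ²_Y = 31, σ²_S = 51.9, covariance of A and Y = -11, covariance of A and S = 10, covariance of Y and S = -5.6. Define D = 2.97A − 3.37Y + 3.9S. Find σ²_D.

σ²_D = 1819.9084

σ²_D = a²·σ²_A + b²·σ²_Y + c²·σ²_S + 2ab·covariance of A and Y + 2ac·covariance of A and S + 2bc·covariance of Y and S, with a = 2.97, b = -3.37, c = 3.9.
= 79.3881 + 352.0639 + 789.399 + 220.1958 + 231.66 + 147.2016
= 1819.9084.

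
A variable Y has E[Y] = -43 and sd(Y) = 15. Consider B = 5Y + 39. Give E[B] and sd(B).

B = 5Y + 39 is linear with a = 5, b = 39.
E[B] = a·E[Y] + b = 5·(-43) + 39 = -176.
sd(B) = |a|·sd(Y) = |5|·15 = 75.

E[B] = -176, sd(B) = 75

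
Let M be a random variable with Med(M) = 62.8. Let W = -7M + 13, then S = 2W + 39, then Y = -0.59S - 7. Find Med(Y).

Med(Y) = 473.378

Med(W) = (-7)·62.8 + 13 = -426.6.
Med(S) = 2·(-426.6) + 39 = -814.2.
Med(Y) = (-0.59)·(-814.2) + (-7) = 473.378.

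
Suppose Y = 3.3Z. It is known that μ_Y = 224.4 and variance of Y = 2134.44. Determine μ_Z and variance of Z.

From Y = 3.3Z: μ_Y = a·μ_Z + b, so μ_Z = (μ_Y − b)/a = (224.4 − 0)/3.3 = 68.
variance of Y = a²·variance of Z, so variance of Z = 2134.44/3.3² = 196.

μ_Z = 68, variance of Z = 196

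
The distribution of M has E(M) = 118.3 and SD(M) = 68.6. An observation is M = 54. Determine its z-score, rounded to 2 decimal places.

z = -0.94

z = (M − E(M)) / SD(M) = (54 − 118.3) / 68.6 ≈ -0.94.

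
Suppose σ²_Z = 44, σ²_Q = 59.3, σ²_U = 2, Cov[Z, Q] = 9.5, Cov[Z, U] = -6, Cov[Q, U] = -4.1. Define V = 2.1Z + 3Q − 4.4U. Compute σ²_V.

σ²_V = a²·σ²_Z + b²·σ²_Q + c²·σ²_U + 2ab·Cov[Z, Q] + 2ac·Cov[Z, U] + 2bc·Cov[Q, U], with a = 2.1, b = 3, c = -4.4.
= 194.04 + 533.7 + 38.72 + 119.7 + 110.88 + 108.24
= 1105.28.

σ²_V = 1105.28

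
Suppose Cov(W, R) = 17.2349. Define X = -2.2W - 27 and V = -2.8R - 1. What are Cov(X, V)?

Cov(X, V) = 106.166984

Cov(X, V) = a·c·Cov(W, R) = (-2.2)·(-2.8)·17.2349 = 106.166984. Additive constants drop out.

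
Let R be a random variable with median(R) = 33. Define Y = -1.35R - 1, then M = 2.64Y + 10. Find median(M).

median(M) = -110.252

median(Y) = (-1.35)·33 + (-1) = -45.55.
median(M) = 2.64·(-45.55) + 10 = -110.252.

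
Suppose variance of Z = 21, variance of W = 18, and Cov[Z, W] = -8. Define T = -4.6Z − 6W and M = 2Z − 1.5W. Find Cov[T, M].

By bilinearity, Cov[T, M] = ac·variance of Z + bd·variance of W + (ad+bc)·Cov[Z, W], with a=-4.6, b=-6, c=2, d=-1.5.
ac·variance of Z = (-4.6)·2·21 = -193.2
bd·variance of W = (-6)·(-1.5)·18 = 162
(ad+bc)·Cov[Z, W] = (-5.1)·(-8) = 40.8
Cov[T, M] = -193.2 + 162 + 40.8 = 9.6.

Cov[T, M] = 9.6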